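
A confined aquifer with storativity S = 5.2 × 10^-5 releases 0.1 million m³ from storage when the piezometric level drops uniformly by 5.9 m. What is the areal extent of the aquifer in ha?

A ≈ 32600 ha

ΔV = 0.1 million m³ = 1 × 10^5 m³
A = ΔV / (S × Δh) = 1 × 10^5 / (5.2 × 10^-5 × 5.9) = 3.259 × 10^8 m²
A = 3.259 × 10^8 m² = 32590 ha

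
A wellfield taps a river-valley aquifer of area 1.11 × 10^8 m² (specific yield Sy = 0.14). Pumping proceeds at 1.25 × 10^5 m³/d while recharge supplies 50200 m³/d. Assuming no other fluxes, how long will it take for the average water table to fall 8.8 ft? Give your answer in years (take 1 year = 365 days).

Δh = 8.8 ft = 2.682 m
ΔV = Sy × A × Δh = 0.14 × 1.11 × 10^8 × 2.682 = 4.168 × 10^7 m³
Net withdrawal = 1.25 × 10^5 − 50200 = 74800 m³/d
t = ΔV / Q = 4.168 × 10^7 m³ / 74800 m³/d = 557.2 d
t = 557.2 d ≈ 1.527 years

t ≈ 1.53 years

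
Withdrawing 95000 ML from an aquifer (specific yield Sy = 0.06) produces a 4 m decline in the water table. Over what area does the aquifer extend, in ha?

A ≈ 39600 ha

ΔV = 95000 ML = 9.5 × 10^7 m³
A = ΔV / (Sy × Δh) = 9.5 × 10^7 / (0.06 × 4) = 3.958 × 10^8 m²
A = 3.958 × 10^8 m² = 39580 ha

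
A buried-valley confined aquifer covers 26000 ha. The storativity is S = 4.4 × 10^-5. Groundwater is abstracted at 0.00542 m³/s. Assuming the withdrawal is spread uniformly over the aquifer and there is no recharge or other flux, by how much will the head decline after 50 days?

A = 26000 ha = 2.6 × 10^8 m²
Q = 0.00542 m³/s = 468.3 m³/d
ΔV = Q × t = 468.3 m³/d × 50 d = 23410 m³
Δh = ΔV / (S × A) = 23410 / (4.4 × 10^-5 × 2.6 × 10^8) = 2.047 m

Δh ≈ 2.05 m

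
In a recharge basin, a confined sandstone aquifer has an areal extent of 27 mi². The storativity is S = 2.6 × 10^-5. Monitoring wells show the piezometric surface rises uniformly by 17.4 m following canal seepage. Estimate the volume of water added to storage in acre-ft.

ΔV ≈ 25.6 acre-ft

A = 27 mi² = 6.993 × 10^7 m²
ΔV = S × A × Δh = 2.6 × 10^-5 × 6.993 × 10^7 m² × 17.4 m = 31640 m³
ΔV = 31640 m³ = 25.65 acre-ft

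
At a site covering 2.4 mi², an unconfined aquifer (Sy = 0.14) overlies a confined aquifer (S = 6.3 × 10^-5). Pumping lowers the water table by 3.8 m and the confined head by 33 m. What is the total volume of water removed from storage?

A = 2.4 mi² = 6.216 × 10^6 m²
Unconfined: ΔV_u = Sy × A × Δh_u = 0.14 × 6.216 × 10^6 × 3.8 = 3.307 × 10^6 m³
Confined: ΔV_c = S × A × Δh_c = 6.3 × 10^-5 × 6.216 × 10^6 × 33 = 12920 m³
Total ΔV = 3.307 × 10^6 + 12920 = 3.32 × 10^6 m³

ΔV ≈ 3.32 × 10^6 m³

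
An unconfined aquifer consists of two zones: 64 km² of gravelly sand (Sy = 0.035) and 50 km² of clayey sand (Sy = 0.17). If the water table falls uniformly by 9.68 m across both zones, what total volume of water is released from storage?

ΔV ≈ 1.04 × 10^8 m³

A₁ = 64 km² = 6.4 × 10^7 m²; A₂ = 50 km² = 5 × 10^7 m²
ΔV₁ = 0.035 × 6.4 × 10^7 × 9.68 = 2.168 × 10^7 m³
ΔV₂ = 0.17 × 5 × 10^7 × 9.68 = 8.228 × 10^7 m³
ΔV = ΔV₁ + ΔV₂ = 1.04 × 10^8 m³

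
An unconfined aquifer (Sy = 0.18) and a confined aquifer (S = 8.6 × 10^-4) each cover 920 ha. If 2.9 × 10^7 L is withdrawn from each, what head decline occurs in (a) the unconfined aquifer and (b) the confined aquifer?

Δh_u ≈ 0.0175 m; Δh_c ≈ 3.67 m

A = 920 ha = 9.2 × 10^6 m²
ΔV = 2.9 × 10^7 L = 29000 m³
Unconfined: Δh_u = ΔV/(Sy·A) = 29000/(0.18 × 9.2 × 10^6) = 0.01751 m
Confined: Δh_c = ΔV/(S·A) = 29000/(8.6 × 10^-4 × 9.2 × 10^6) = 3.665 m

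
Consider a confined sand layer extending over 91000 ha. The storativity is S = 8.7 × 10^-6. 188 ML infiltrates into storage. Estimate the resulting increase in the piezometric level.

Δh ≈ 23.7 m

A = 91000 ha = 9.1 × 10^8 m²
ΔV = 188 ML = 1.88 × 10^5 m³
Δh = ΔV / (S × A) = 1.88 × 10^5 m³ / (8.7 × 10^-6 × 9.1 × 10^8 m²) = 23.75 m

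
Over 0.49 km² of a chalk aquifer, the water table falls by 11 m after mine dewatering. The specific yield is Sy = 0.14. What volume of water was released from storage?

ΔV ≈ 7.55 × 10^5 m³

A = 0.49 km² = 4.9 × 10^5 m²
ΔV = Sy × A × Δh = 0.14 × 4.9 × 10^5 m² × 11 m = 7.546 × 10^5 m³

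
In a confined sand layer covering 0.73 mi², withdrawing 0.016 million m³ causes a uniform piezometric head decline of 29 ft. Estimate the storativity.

S ≈ 9.6 × 10^-4

A = 0.73 mi² = 1.891 × 10^6 m²
Δh = 29 ft = 8.839 m
ΔV = 0.016 million m³ = 16000 m³
S = ΔV / (A × Δh) = 16000 m³ / (1.891 × 10^6 m² × 8.839 m) = 9.574 × 10^-4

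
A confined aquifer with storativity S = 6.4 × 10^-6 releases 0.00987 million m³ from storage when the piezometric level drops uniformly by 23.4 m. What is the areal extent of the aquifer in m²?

ΔV = 0.00987 million m³ = 9870 m³
A = ΔV / (S × Δh) = 9870 / (6.4 × 10^-6 × 23.4) = 6.591 × 10^7 m²

A ≈ 6.59 × 10^7 m²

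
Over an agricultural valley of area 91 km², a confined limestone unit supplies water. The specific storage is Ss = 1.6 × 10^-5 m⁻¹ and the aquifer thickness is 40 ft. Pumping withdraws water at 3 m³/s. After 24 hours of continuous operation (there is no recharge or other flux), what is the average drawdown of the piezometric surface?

b = 40 ft = 12.19 m
S = Ss × b = 1.6 × 10^-5 m⁻¹ × 12.19 m = 1.951 × 10^-4
A = 91 km² = 9.1 × 10^7 m²
Q = 3 m³/s = 2.592 × 10^5 m³/d
t = 24 hours = 1 d
ΔV = Q × t = 2.592 × 10^5 m³/d × 1 d = 2.592 × 10^5 m³
Δh = ΔV / (S × A) = 2.592 × 10^5 / (1.951 × 10^-4 × 9.1 × 10^7) = 14.6 m

Δh ≈ 14.6 m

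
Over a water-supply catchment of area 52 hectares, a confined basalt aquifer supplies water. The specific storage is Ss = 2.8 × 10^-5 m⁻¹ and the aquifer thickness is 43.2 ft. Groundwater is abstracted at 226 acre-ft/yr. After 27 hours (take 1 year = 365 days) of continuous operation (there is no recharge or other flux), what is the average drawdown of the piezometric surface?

Δh ≈ 4.48 m

b = 43.2 ft = 13.17 m
S = Ss × b = 2.8 × 10^-5 m⁻¹ × 13.17 m = 3.687 × 10^-4
A = 52 hectares = 5.2 × 10^5 m²
Q = 226 acre-ft/yr = 763.7 m³/d
t = 27 hours = 1.125 d
ΔV = Q × t = 763.7 m³/d × 1.125 d = 859.2 m³
Δh = ΔV / (S × A) = 859.2 / (3.687 × 10^-4 × 5.2 × 10^5) = 4.482 m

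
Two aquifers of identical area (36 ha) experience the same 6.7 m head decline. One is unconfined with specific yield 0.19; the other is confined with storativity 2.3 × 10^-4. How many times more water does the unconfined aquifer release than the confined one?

ΔV_u / ΔV_c ≈ 826

A = 36 ha = 3.6 × 10^5 m²
Unconfined: ΔV_u = Sy × A × Δh = 0.19 × 3.6 × 10^5 × 6.7 = 4.583 × 10^5 m³
Confined: ΔV_c = S × A × Δh = 2.3 × 10^-4 × 3.6 × 10^5 × 6.7 = 554.8 m³
Ratio = ΔV_u / ΔV_c = Sy / S = 0.19 / 2.3 × 10^-4 = 826.1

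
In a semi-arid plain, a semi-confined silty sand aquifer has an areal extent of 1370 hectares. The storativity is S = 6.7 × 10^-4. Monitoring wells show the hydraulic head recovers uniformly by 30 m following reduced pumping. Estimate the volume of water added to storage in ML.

A = 1370 hectares = 1.37 × 10^7 m²
ΔV = S × A × Δh = 6.7 × 10^-4 × 1.37 × 10^7 m² × 30 m = 2.754 × 10^5 m³
ΔV = 2.754 × 10^5 m³ = 275.4 ML

ΔV ≈ 275 ML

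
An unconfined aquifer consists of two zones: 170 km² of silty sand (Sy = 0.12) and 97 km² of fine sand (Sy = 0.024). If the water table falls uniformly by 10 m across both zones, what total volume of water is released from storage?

A₁ = 170 km² = 1.7 × 10^8 m²; A₂ = 97 km² = 9.7 × 10^7 m²
ΔV₁ = 0.12 × 1.7 × 10^8 × 10 = 2.04 × 10^8 m³
ΔV₂ = 0.024 × 9.7 × 10^7 × 10 = 2.328 × 10^7 m³
ΔV = ΔV₁ + ΔV₂ = 2.273 × 10^8 m³

ΔV ≈ 2.27 × 10^8 m³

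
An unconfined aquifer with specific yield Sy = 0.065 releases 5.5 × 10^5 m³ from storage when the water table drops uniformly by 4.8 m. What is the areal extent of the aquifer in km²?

A = ΔV / (Sy × Δh) = 5.5 × 10^5 / (0.065 × 4.8) = 1.763 × 10^6 m²
A = 1.763 × 10^6 m² = 1.763 km²

A ≈ 1.76 km²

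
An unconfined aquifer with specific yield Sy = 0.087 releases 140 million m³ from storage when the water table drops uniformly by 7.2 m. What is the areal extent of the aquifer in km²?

A ≈ 223 km²

ΔV = 140 million m³ = 1.4 × 10^8 m³
A = ΔV / (Sy × Δh) = 1.4 × 10^8 / (0.087 × 7.2) = 2.235 × 10^8 m²
A = 2.235 × 10^8 m² = 223.5 km²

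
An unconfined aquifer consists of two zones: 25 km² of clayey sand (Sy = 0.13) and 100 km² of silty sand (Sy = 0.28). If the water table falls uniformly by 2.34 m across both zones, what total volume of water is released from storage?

ΔV ≈ 7.31 × 10^7 m³

A₁ = 25 km² = 2.5 × 10^7 m²; A₂ = 100 km² = 1 × 10^8 m²
ΔV₁ = 0.13 × 2.5 × 10^7 × 2.34 = 7.605 × 10^6 m³
ΔV₂ = 0.28 × 1 × 10^8 × 2.34 = 6.552 × 10^7 m³
ΔV = ΔV₁ + ΔV₂ = 7.312 × 10^7 m³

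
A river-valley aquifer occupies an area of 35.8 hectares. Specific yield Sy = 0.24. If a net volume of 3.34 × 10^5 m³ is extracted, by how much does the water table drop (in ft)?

A = 35.8 hectares = 3.58 × 10^5 m²
Δh = ΔV / (Sy × A) = 3.34 × 10^5 m³ / (0.24 × 3.58 × 10^5 m²) = 3.887 m
Δh = 3.887 m = 12.75 ft

Δh ≈ 12.8 ft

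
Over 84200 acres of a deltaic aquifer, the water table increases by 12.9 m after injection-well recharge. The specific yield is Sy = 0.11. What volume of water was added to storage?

A = 84200 acres = 3.407 × 10^8 m²
ΔV = Sy × A × Δh = 0.11 × 3.407 × 10^8 m² × 12.9 m = 4.835 × 10^8 m³

ΔV ≈ 4.84 × 10^8 m³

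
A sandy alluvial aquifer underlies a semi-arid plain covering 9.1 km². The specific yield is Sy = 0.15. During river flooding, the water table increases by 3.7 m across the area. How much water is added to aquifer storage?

ΔV ≈ 5.05 × 10^6 m³

A = 9.1 km² = 9.1 × 10^6 m²
ΔV = Sy × A × Δh = 0.15 × 9.1 × 10^6 m² × 3.7 m = 5.051 × 10^6 m³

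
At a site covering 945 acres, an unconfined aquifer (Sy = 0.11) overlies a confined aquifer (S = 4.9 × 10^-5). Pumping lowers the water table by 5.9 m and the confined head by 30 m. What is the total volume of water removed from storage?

A = 945 acres = 3.824 × 10^6 m²
Unconfined: ΔV_u = Sy × A × Δh_u = 0.11 × 3.824 × 10^6 × 5.9 = 2.482 × 10^6 m³
Confined: ΔV_c = S × A × Δh_c = 4.9 × 10^-5 × 3.824 × 10^6 × 30 = 5622 m³
Total ΔV = 2.482 × 10^6 + 5622 = 2.488 × 10^6 m³

ΔV ≈ 2.49 × 10^6 m³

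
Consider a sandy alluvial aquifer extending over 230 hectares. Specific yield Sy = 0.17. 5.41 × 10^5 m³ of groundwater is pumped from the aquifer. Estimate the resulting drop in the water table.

A = 230 hectares = 2.3 × 10^6 m²
Δh = ΔV / (Sy × A) = 5.41 × 10^5 m³ / (0.17 × 2.3 × 10^6 m²) = 1.384 m

Δh ≈ 1.38 m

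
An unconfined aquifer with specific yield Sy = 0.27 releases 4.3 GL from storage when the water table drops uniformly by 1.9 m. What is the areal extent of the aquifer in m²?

ΔV = 4.3 GL = 4.3 × 10^6 m³
A = ΔV / (Sy × Δh) = 4.3 × 10^6 / (0.27 × 1.9) = 8.382 × 10^6 m²

A ≈ 8.38 × 10^6 m²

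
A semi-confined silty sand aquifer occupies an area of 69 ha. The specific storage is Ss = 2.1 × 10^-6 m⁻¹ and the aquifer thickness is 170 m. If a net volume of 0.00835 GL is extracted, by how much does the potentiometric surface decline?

S = Ss × b = 2.1 × 10^-6 m⁻¹ × 170 m = 3.57 × 10^-4
A = 69 ha = 6.9 × 10^5 m²
ΔV = 0.00835 GL = 8350 m³
Δh = ΔV / (S × A) = 8350 m³ / (3.57 × 10^-4 × 6.9 × 10^5 m²) = 33.9 m

Δh ≈ 33.9 m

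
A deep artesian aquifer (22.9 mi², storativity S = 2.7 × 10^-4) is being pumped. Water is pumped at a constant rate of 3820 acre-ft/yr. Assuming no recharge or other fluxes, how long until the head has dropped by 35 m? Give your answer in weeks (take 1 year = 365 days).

t ≈ 6.2 weeks

A = 22.9 mi² = 5.931 × 10^7 m²
ΔV = S × A × Δh = 2.7 × 10^-4 × 5.931 × 10^7 × 35 = 5.605 × 10^5 m³
Q = 3820 acre-ft/yr = 12910 m³/d
t = ΔV / Q = 5.605 × 10^5 m³ / 12910 m³/d = 43.42 d
t = 43.42 d ≈ 6.202 weeks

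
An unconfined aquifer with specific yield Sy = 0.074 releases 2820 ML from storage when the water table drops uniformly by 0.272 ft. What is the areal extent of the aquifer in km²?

Δh = 0.272 ft = 0.08291 m
ΔV = 2820 ML = 2.82 × 10^6 m³
A = ΔV / (Sy × Δh) = 2.82 × 10^6 / (0.074 × 0.08291) = 4.597 × 10^8 m²
A = 4.597 × 10^8 m² = 459.7 km²

A ≈ 460 km²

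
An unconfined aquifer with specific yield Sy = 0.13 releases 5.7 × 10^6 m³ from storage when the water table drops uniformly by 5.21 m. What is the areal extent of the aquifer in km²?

A ≈ 8.42 km²

A = ΔV / (Sy × Δh) = 5.7 × 10^6 / (0.13 × 5.21) = 8.416 × 10^6 m²
A = 8.416 × 10^6 m² = 8.416 km²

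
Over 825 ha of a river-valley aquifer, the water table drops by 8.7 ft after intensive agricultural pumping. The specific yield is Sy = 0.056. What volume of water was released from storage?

A = 825 ha = 8.25 × 10^6 m²
Δh = 8.7 ft = 2.652 m
ΔV = Sy × A × Δh = 0.056 × 8.25 × 10^6 m² × 2.652 m = 1.225 × 10^6 m³

ΔV ≈ 1.23 × 10^6 m³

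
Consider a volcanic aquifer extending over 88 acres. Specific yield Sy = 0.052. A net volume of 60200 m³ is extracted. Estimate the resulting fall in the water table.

Δh ≈ 3.25 m

A = 88 acres = 3.561 × 10^5 m²
Δh = ΔV / (Sy × A) = 60200 m³ / (0.052 × 3.561 × 10^5 m²) = 3.251 m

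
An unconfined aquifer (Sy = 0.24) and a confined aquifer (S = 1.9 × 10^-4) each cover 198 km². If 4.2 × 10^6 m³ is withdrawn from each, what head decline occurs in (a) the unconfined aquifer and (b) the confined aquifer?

Δh_u ≈ 0.0884 m; Δh_c ≈ 112 m

A = 198 km² = 1.98 × 10^8 m²
Unconfined: Δh_u = ΔV/(Sy·A) = 4.2 × 10^6/(0.24 × 1.98 × 10^8) = 0.08838 m
Confined: Δh_c = ΔV/(S·A) = 4.2 × 10^6/(1.9 × 10^-4 × 1.98 × 10^8) = 111.6 m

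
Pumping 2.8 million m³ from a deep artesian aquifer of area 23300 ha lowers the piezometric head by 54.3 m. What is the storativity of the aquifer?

A = 23300 ha = 2.33 × 10^8 m²
ΔV = 2.8 million m³ = 2.8 × 10^6 m³
S = ΔV / (A × Δh) = 2.8 × 10^6 m³ / (2.33 × 10^8 m² × 54.3 m) = 2.213 × 10^-4

S ≈ 2.2 × 10^-4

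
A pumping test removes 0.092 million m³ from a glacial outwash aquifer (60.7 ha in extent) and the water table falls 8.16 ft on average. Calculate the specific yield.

Sy ≈ 0.061

A = 60.7 ha = 6.07 × 10^5 m²
Δh = 8.16 ft = 2.487 m
ΔV = 0.092 million m³ = 92000 m³
Sy = ΔV / (A × Δh) = 92000 m³ / (6.07 × 10^5 m² × 2.487 m) = 0.06094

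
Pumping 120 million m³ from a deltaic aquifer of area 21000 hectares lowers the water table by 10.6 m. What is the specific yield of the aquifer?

A = 21000 hectares = 2.1 × 10^8 m²
ΔV = 120 million m³ = 1.2 × 10^8 m³
Sy = ΔV / (A × Δh) = 1.2 × 10^8 m³ / (2.1 × 10^8 m² × 10.6 m) = 0.05391

Sy ≈ 0.054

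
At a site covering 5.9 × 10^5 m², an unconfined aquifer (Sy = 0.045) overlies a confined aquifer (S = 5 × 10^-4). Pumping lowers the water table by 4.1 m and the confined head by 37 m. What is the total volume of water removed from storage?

Unconfined: ΔV_u = Sy × A × Δh_u = 0.045 × 5.9 × 10^5 × 4.1 = 1.089 × 10^5 m³
Confined: ΔV_c = S × A × Δh_c = 5 × 10^-4 × 5.9 × 10^5 × 37 = 10920 m³
Total ΔV = 1.089 × 10^5 + 10920 = 1.198 × 10^5 m³

ΔV ≈ 1.2 × 10^5 m³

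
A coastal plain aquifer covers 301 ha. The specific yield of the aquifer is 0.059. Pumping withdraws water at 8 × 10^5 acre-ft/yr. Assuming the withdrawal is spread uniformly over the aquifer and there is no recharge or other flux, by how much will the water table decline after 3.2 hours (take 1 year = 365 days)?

Δh ≈ 2.03 m

A = 301 ha = 3.01 × 10^6 m²
Q = 8 × 10^5 acre-ft/yr = 2.704 × 10^6 m³/d
t = 3.2 hours = 0.1333 d
ΔV = Q × t = 2.704 × 10^6 m³/d × 0.1333 d = 3.605 × 10^5 m³
Δh = ΔV / (Sy × A) = 3.605 × 10^5 / (0.059 × 3.01 × 10^6) = 2.03 m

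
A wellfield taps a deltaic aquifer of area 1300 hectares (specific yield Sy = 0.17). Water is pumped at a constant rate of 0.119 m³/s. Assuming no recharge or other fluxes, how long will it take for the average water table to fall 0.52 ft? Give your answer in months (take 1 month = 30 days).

A = 1300 hectares = 1.3 × 10^7 m²
Δh = 0.52 ft = 0.1585 m
ΔV = Sy × A × Δh = 0.17 × 1.3 × 10^7 × 0.1585 = 3.503 × 10^5 m³
Q = 0.119 m³/s = 10280 m³/d
t = ΔV / Q = 3.503 × 10^5 m³ / 10280 m³/d = 34.07 d
t = 34.07 d ≈ 1.136 months

t ≈ 1.14 months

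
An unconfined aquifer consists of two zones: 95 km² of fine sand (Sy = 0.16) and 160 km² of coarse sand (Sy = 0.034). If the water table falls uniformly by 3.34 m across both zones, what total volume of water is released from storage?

A₁ = 95 km² = 9.5 × 10^7 m²; A₂ = 160 km² = 1.6 × 10^8 m²
ΔV₁ = 0.16 × 9.5 × 10^7 × 3.34 = 5.077 × 10^7 m³
ΔV₂ = 0.034 × 1.6 × 10^8 × 3.34 = 1.817 × 10^7 m³
ΔV = ΔV₁ + ΔV₂ = 6.894 × 10^7 m³

ΔV ≈ 6.89 × 10^7 m³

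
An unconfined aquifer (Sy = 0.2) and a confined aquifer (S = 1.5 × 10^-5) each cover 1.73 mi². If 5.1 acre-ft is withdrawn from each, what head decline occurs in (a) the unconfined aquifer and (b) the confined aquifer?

A = 1.73 mi² = 4.481 × 10^6 m²
ΔV = 5.1 acre-ft = 6291 m³
Unconfined: Δh_u = ΔV/(Sy·A) = 6291/(0.2 × 4.481 × 10^6) = 0.00702 m
Confined: Δh_c = ΔV/(S·A) = 6291/(1.5 × 10^-5 × 4.481 × 10^6) = 93.6 m

Δh_u ≈ 0.00702 m; Δh_c ≈ 93.6 m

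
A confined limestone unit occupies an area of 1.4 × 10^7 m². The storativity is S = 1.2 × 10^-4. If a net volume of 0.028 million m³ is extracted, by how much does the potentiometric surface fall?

ΔV = 0.028 million m³ = 28000 m³
Δh = ΔV / (S × A) = 28000 m³ / (1.2 × 10^-4 × 1.4 × 10^7 m²) = 16.67 m

Δh ≈ 16.7 m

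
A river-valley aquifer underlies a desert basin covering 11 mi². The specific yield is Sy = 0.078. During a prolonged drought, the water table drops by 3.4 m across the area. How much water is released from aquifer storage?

A = 11 mi² = 2.849 × 10^7 m²
ΔV = Sy × A × Δh = 0.078 × 2.849 × 10^7 m² × 3.4 m = 7.556 × 10^6 m³

ΔV ≈ 7.56 × 10^6 m³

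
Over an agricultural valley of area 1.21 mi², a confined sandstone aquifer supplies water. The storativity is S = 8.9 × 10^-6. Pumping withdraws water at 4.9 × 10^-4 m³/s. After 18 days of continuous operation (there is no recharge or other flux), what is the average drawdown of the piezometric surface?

Δh ≈ 27.3 m

A = 1.21 mi² = 3.134 × 10^6 m²
Q = 4.9 × 10^-4 m³/s = 42.34 m³/d
ΔV = Q × t = 42.34 m³/d × 18 d = 762 m³
Δh = ΔV / (S × A) = 762 / (8.9 × 10^-6 × 3.134 × 10^6) = 27.32 m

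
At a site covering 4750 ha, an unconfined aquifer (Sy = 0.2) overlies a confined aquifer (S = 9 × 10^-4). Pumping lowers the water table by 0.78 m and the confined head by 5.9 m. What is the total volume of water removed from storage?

A = 4750 ha = 4.75 × 10^7 m²
Unconfined: ΔV_u = Sy × A × Δh_u = 0.2 × 4.75 × 10^7 × 0.78 = 7.41 × 10^6 m³
Confined: ΔV_c = S × A × Δh_c = 9 × 10^-4 × 4.75 × 10^7 × 5.9 = 2.522 × 10^5 m³
Total ΔV = 7.41 × 10^6 + 2.522 × 10^5 = 7.662 × 10^6 m³

ΔV ≈ 7.66 × 10^6 m³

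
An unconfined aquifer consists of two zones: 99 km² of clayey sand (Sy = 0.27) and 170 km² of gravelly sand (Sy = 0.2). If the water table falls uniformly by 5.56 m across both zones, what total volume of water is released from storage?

ΔV ≈ 3.38 × 10^8 m³

A₁ = 99 km² = 9.9 × 10^7 m²; A₂ = 170 km² = 1.7 × 10^8 m²
ΔV₁ = 0.27 × 9.9 × 10^7 × 5.56 = 1.486 × 10^8 m³
ΔV₂ = 0.2 × 1.7 × 10^8 × 5.56 = 1.89 × 10^8 m³
ΔV = ΔV₁ + ΔV₂ = 3.377 × 10^8 m³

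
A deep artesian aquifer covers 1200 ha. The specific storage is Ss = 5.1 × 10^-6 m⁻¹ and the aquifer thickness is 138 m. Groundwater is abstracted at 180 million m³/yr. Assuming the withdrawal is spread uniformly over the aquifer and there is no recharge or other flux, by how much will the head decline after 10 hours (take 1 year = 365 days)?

S = Ss × b = 5.1 × 10^-6 m⁻¹ × 138 m = 7.038 × 10^-4
A = 1200 ha = 1.2 × 10^7 m²
Q = 180 million m³/yr = 4.932 × 10^5 m³/d
t = 10 hours = 0.4167 d
ΔV = Q × t = 4.932 × 10^5 m³/d × 0.4167 d = 2.055 × 10^5 m³
Δh = ΔV / (S × A) = 2.055 × 10^5 / (7.038 × 10^-4 × 1.2 × 10^7) = 24.33 m

Δh ≈ 24.3 m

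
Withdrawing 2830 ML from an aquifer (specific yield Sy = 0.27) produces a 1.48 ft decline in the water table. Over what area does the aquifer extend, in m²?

Δh = 1.48 ft = 0.4511 m
ΔV = 2830 ML = 2.83 × 10^6 m³
A = ΔV / (Sy × Δh) = 2.83 × 10^6 / (0.27 × 0.4511) = 2.324 × 10^7 m²

A ≈ 2.32 × 10^7 m²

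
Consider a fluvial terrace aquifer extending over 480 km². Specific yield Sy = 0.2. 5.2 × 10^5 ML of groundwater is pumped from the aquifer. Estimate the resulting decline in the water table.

A = 480 km² = 4.8 × 10^8 m²
ΔV = 5.2 × 10^5 ML = 5.2 × 10^8 m³
Δh = ΔV / (Sy × A) = 5.2 × 10^8 m³ / (0.2 × 4.8 × 10^8 m²) = 5.417 m

Δh ≈ 5.42 m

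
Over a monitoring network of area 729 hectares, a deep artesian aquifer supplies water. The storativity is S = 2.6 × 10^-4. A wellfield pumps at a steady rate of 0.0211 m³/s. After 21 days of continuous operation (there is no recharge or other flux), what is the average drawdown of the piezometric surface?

Δh ≈ 20.2 m

A = 729 hectares = 7.29 × 10^6 m²
Q = 0.0211 m³/s = 1823 m³/d
ΔV = Q × t = 1823 m³/d × 21 d = 38280 m³
Δh = ΔV / (S × A) = 38280 / (2.6 × 10^-4 × 7.29 × 10^6) = 20.2 m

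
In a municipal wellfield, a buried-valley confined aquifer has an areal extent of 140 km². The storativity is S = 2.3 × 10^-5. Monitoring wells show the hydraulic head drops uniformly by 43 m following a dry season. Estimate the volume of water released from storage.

ΔV ≈ 1.38 × 10^5 m³

A = 140 km² = 1.4 × 10^8 m²
ΔV = S × A × Δh = 2.3 × 10^-5 × 1.4 × 10^8 m² × 43 m = 1.385 × 10^5 m³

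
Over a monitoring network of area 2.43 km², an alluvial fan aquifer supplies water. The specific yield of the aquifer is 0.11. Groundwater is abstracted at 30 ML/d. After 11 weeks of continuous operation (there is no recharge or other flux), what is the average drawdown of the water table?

A = 2.43 km² = 2.43 × 10^6 m²
Q = 30 ML/d = 30000 m³/d
t = 11 weeks = 77 d
ΔV = Q × t = 30000 m³/d × 77 d = 2.31 × 10^6 m³
Δh = ΔV / (Sy × A) = 2.31 × 10^6 / (0.11 × 2.43 × 10^6) = 8.642 m

Δh ≈ 8.64 m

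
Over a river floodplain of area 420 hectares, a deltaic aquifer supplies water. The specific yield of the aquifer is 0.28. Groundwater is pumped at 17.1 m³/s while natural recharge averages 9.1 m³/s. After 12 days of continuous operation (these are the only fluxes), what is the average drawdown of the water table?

A = 420 hectares = 4.2 × 10^6 m²
Net abstraction = 17.1 − 9.1 = 8 m³/s
Q_net = 8 m³/s = 6.912 × 10^5 m³/d
ΔV = Q × t = 6.912 × 10^5 m³/d × 12 d = 8.294 × 10^6 m³
Δh = ΔV / (Sy × A) = 8.294 × 10^6 / (0.28 × 4.2 × 10^6) = 7.053 m

Δh ≈ 7.05 m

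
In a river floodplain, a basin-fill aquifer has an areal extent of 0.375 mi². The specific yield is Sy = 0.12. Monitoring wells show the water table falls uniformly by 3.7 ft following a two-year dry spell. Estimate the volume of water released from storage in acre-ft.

A = 0.375 mi² = 9.712 × 10^5 m²
Δh = 3.7 ft = 1.128 m
ΔV = Sy × A × Δh = 0.12 × 9.712 × 10^5 m² × 1.128 m = 1.314 × 10^5 m³
ΔV = 1.314 × 10^5 m³ = 106.6 acre-ft

ΔV ≈ 107 acre-ft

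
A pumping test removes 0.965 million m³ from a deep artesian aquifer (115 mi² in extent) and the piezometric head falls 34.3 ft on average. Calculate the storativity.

S ≈ 3.1 × 10^-4

A = 115 mi² = 2.978 × 10^8 m²
Δh = 34.3 ft = 10.45 m
ΔV = 0.965 million m³ = 9.65 × 10^5 m³
S = ΔV / (A × Δh) = 9.65 × 10^5 m³ / (2.978 × 10^8 m² × 10.45 m) = 3.099 × 10^-4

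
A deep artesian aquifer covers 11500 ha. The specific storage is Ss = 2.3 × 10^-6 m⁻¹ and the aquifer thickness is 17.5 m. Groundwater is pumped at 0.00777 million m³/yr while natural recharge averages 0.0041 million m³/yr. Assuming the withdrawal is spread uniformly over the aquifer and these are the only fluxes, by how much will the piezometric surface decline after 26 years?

S = Ss × b = 2.3 × 10^-6 m⁻¹ × 17.5 m = 4.025 × 10^-5
A = 11500 ha = 1.15 × 10^8 m²
Net abstraction = 0.00777 − 0.0041 = 0.00367 million m³/yr
Q_net = 0.00367 million m³/yr = 10.05 m³/d
t = 26 years = 9490 d
ΔV = Q × t = 10.05 m³/d × 9490 d = 95420 m³
Δh = ΔV / (S × A) = 95420 / (4.025 × 10^-5 × 1.15 × 10^8) = 20.61 m

Δh ≈ 20.6 m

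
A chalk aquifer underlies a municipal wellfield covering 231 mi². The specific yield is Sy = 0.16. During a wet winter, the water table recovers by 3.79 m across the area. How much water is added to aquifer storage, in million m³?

A = 231 mi² = 5.983 × 10^8 m²
ΔV = Sy × A × Δh = 0.16 × 5.983 × 10^8 m² × 3.79 m = 3.628 × 10^8 m³
ΔV = 3.628 × 10^8 m³ = 362.8 million m³

ΔV ≈ 363 million m³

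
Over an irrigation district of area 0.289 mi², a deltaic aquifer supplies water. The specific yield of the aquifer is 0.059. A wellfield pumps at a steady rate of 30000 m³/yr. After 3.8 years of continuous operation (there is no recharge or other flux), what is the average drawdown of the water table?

Δh ≈ 2.58 m

A = 0.289 mi² = 7.485 × 10^5 m²
Q = 30000 m³/yr = 82.19 m³/d
t = 3.8 years = 1387 d
ΔV = Q × t = 82.19 m³/d × 1387 d = 1.14 × 10^5 m³
Δh = ΔV / (Sy × A) = 1.14 × 10^5 / (0.059 × 7.485 × 10^5) = 2.581 m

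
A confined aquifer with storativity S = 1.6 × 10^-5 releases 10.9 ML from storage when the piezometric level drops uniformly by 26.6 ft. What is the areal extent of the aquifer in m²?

Δh = 26.6 ft = 8.108 m
ΔV = 10.9 ML = 10900 m³
A = ΔV / (S × Δh) = 10900 / (1.6 × 10^-5 × 8.108) = 8.403 × 10^7 m²

A ≈ 8.4 × 10^7 m²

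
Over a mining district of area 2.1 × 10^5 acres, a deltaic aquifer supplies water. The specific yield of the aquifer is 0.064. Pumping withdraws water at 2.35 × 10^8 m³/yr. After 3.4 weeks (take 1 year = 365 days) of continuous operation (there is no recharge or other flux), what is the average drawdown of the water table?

Δh ≈ 0.282 m

A = 2.1 × 10^5 acres = 8.498 × 10^8 m²
Q = 2.35 × 10^8 m³/yr = 6.438 × 10^5 m³/d
t = 3.4 weeks = 23.8 d
ΔV = Q × t = 6.438 × 10^5 m³/d × 23.8 d = 1.532 × 10^7 m³
Δh = ΔV / (Sy × A) = 1.532 × 10^7 / (0.064 × 8.498 × 10^8) = 0.2817 m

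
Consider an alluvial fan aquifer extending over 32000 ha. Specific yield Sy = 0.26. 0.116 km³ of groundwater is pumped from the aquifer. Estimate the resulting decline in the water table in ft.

A = 32000 ha = 3.2 × 10^8 m²
ΔV = 0.116 km³ = 1.16 × 10^8 m³
Δh = ΔV / (Sy × A) = 1.16 × 10^8 m³ / (0.26 × 3.2 × 10^8 m²) = 1.394 m
Δh = 1.394 m = 4.574 ft

Δh ≈ 4.57 ft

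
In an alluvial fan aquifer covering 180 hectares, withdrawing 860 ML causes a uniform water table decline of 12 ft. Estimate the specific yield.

Sy ≈ 0.13

A = 180 hectares = 1.8 × 10^6 m²
Δh = 12 ft = 3.658 m
ΔV = 860 ML = 8.6 × 10^5 m³
Sy = ΔV / (A × Δh) = 8.6 × 10^5 m³ / (1.8 × 10^6 m² × 3.658 m) = 0.1306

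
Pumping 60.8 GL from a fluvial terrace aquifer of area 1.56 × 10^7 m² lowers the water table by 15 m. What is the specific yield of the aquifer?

ΔV = 60.8 GL = 6.08 × 10^7 m³
Sy = ΔV / (A × Δh) = 6.08 × 10^7 m³ / (1.56 × 10^7 m² × 15 m) = 0.2598

Sy ≈ 0.26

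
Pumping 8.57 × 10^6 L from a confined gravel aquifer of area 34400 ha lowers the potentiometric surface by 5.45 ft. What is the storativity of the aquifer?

A = 34400 ha = 3.44 × 10^8 m²
Δh = 5.45 ft = 1.661 m
ΔV = 8.57 × 10^6 L = 8570 m³
S = ΔV / (A × Δh) = 8570 m³ / (3.44 × 10^8 m² × 1.661 m) = 1.5 × 10^-5

S ≈ 1.5 × 10^-5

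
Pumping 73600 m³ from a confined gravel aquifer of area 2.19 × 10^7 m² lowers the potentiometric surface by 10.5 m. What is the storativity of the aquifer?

S = ΔV / (A × Δh) = 73600 m³ / (2.19 × 10^7 m² × 10.5 m) = 3.201 × 10^-4

S ≈ 3.2 × 10^-4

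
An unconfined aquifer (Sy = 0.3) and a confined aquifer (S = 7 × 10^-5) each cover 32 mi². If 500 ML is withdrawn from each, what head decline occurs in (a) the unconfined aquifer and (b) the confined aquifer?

A = 32 mi² = 8.288 × 10^7 m²
ΔV = 500 ML = 5 × 10^5 m³
Unconfined: Δh_u = ΔV/(Sy·A) = 5 × 10^5/(0.3 × 8.288 × 10^7) = 0.02011 m
Confined: Δh_c = ΔV/(S·A) = 5 × 10^5/(7 × 10^-5 × 8.288 × 10^7) = 86.18 m

Δh_u ≈ 0.0201 m; Δh_c ≈ 86.2 m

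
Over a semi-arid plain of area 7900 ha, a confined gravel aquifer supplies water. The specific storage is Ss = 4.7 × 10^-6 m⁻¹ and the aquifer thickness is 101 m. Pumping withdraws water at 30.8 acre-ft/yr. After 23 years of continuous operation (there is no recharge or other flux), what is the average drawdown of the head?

S = Ss × b = 4.7 × 10^-6 m⁻¹ × 101 m = 4.747 × 10^-4
A = 7900 ha = 7.9 × 10^7 m²
Q = 30.8 acre-ft/yr = 104.1 m³/d
t = 23 years = 8395 d
ΔV = Q × t = 104.1 m³/d × 8395 d = 8.738 × 10^5 m³
Δh = ΔV / (S × A) = 8.738 × 10^5 / (4.747 × 10^-4 × 7.9 × 10^7) = 23.3 m

Δh ≈ 23.3 m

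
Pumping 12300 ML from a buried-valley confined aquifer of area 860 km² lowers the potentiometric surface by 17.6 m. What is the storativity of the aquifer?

A = 860 km² = 8.6 × 10^8 m²
ΔV = 12300 ML = 1.23 × 10^7 m³
S = ΔV / (A × Δh) = 1.23 × 10^7 m³ / (8.6 × 10^8 m² × 17.6 m) = 8.126 × 10^-4

S ≈ 8.1 × 10^-4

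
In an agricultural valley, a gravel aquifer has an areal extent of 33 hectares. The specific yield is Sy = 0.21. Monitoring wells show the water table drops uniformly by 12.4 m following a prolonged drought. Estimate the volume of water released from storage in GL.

A = 33 hectares = 3.3 × 10^5 m²
ΔV = Sy × A × Δh = 0.21 × 3.3 × 10^5 m² × 12.4 m = 8.593 × 10^5 m³
ΔV = 8.593 × 10^5 m³ = 0.8593 GL

ΔV ≈ 0.859 GL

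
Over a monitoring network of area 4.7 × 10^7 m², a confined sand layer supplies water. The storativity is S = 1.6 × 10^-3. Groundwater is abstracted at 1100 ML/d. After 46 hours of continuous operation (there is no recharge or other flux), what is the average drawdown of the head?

Q = 1100 ML/d = 1.1 × 10^6 m³/d
t = 46 hours = 1.917 d
ΔV = Q × t = 1.1 × 10^6 m³/d × 1.917 d = 2.108 × 10^6 m³
Δh = ΔV / (S × A) = 2.108 × 10^6 / (0.0016 × 4.7 × 10^7) = 28.04 m

Δh ≈ 28 m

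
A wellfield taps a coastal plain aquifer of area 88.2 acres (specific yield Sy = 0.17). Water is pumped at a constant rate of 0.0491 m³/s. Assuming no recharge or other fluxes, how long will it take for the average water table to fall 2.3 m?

t ≈ 32.9 days

A = 88.2 acres = 3.569 × 10^5 m²
ΔV = Sy × A × Δh = 0.17 × 3.569 × 10^5 × 2.3 = 1.396 × 10^5 m³
Q = 0.0491 m³/s = 4242 m³/d
t = ΔV / Q = 1.396 × 10^5 m³ / 4242 m³/d = 32.9 d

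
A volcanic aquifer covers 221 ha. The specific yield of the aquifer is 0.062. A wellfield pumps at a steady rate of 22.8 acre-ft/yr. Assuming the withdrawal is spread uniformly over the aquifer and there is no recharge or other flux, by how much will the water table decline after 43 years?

A = 221 ha = 2.21 × 10^6 m²
Q = 22.8 acre-ft/yr = 77.05 m³/d
t = 43 years = 15700 d
ΔV = Q × t = 77.05 m³/d × 15700 d = 1.209 × 10^6 m³
Δh = ΔV / (Sy × A) = 1.209 × 10^6 / (0.062 × 2.21 × 10^6) = 8.826 m

Δh ≈ 8.83 m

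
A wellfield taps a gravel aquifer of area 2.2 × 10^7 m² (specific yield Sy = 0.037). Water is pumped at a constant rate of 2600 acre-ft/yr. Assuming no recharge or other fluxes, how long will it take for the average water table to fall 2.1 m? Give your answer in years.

t ≈ 0.533 years

ΔV = Sy × A × Δh = 0.037 × 2.2 × 10^7 × 2.1 = 1.709 × 10^6 m³
Q = 2600 acre-ft/yr = 8786 m³/d
t = ΔV / Q = 1.709 × 10^6 m³ / 8786 m³/d = 194.5 d
t = 194.5 d ≈ 0.533 years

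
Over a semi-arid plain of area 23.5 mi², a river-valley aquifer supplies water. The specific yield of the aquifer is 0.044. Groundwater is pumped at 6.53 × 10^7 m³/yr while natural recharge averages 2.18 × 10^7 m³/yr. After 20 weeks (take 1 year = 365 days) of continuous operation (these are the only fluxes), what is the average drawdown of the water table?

A = 23.5 mi² = 6.086 × 10^7 m²
Net abstraction = 6.53 × 10^7 − 2.18 × 10^7 = 4.35 × 10^7 m³/yr
Q_net = 4.35 × 10^7 m³/yr = 1.192 × 10^5 m³/d
t = 20 weeks = 140 d
ΔV = Q × t = 1.192 × 10^5 m³/d × 140 d = 1.668 × 10^7 m³
Δh = ΔV / (Sy × A) = 1.668 × 10^7 / (0.044 × 6.086 × 10^7) = 6.23 m

Δh ≈ 6.23 m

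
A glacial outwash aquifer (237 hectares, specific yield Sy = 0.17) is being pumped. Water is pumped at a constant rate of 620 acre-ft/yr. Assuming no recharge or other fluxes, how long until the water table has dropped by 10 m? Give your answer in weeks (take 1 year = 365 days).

A = 237 hectares = 2.37 × 10^6 m²
ΔV = Sy × A × Δh = 0.17 × 2.37 × 10^6 × 10 = 4.029 × 10^6 m³
Q = 620 acre-ft/yr = 2095 m³/d
t = ΔV / Q = 4.029 × 10^6 m³ / 2095 m³/d = 1923 d
t = 1923 d ≈ 274.7 weeks

t ≈ 275 weeks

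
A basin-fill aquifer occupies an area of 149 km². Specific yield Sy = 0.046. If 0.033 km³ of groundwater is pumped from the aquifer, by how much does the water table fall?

Δh ≈ 4.81 m

A = 149 km² = 1.49 × 10^8 m²
ΔV = 0.033 km³ = 3.3 × 10^7 m³
Δh = ΔV / (Sy × A) = 3.3 × 10^7 m³ / (0.046 × 1.49 × 10^8 m²) = 4.815 m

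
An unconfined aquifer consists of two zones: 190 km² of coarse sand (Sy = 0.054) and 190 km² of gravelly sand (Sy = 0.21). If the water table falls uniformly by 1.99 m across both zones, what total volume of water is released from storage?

ΔV ≈ 9.98 × 10^7 m³

A₁ = 190 km² = 1.9 × 10^8 m²; A₂ = 190 km² = 1.9 × 10^8 m²
ΔV₁ = 0.054 × 1.9 × 10^8 × 1.99 = 2.042 × 10^7 m³
ΔV₂ = 0.21 × 1.9 × 10^8 × 1.99 = 7.94 × 10^7 m³
ΔV = ΔV₁ + ΔV₂ = 9.982 × 10^7 m³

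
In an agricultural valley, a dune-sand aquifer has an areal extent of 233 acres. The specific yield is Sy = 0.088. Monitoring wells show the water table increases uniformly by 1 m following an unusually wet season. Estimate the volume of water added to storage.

A = 233 acres = 9.429 × 10^5 m²
ΔV = Sy × A × Δh = 0.088 × 9.429 × 10^5 m² × 1 m = 82980 m³

ΔV ≈ 83000 m³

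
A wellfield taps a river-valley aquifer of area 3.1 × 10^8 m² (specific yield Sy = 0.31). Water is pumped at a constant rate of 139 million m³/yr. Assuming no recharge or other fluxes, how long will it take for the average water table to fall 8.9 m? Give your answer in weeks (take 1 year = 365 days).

t ≈ 321 weeks

ΔV = Sy × A × Δh = 0.31 × 3.1 × 10^8 × 8.9 = 8.553 × 10^8 m³
Q = 139 million m³/yr = 3.808 × 10^5 m³/d
t = ΔV / Q = 8.553 × 10^8 m³ / 3.808 × 10^5 m³/d = 2246 d
t = 2246 d ≈ 320.8 weeks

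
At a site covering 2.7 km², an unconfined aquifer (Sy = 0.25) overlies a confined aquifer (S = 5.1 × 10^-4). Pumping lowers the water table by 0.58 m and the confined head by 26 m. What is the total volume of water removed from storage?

A = 2.7 km² = 2.7 × 10^6 m²
Unconfined: ΔV_u = Sy × A × Δh_u = 0.25 × 2.7 × 10^6 × 0.58 = 3.915 × 10^5 m³
Confined: ΔV_c = S × A × Δh_c = 5.1 × 10^-4 × 2.7 × 10^6 × 26 = 35800 m³
Total ΔV = 3.915 × 10^5 + 35800 = 4.273 × 10^5 m³

ΔV ≈ 4.27 × 10^5 m³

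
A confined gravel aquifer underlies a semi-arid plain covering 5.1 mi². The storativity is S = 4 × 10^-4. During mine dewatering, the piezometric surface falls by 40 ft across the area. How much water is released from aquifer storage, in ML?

ΔV ≈ 64.4 ML

A = 5.1 mi² = 1.321 × 10^7 m²
Δh = 40 ft = 12.19 m
ΔV = S × A × Δh = 4 × 10^-4 × 1.321 × 10^7 m² × 12.19 m = 64420 m³
ΔV = 64420 m³ = 64.42 ML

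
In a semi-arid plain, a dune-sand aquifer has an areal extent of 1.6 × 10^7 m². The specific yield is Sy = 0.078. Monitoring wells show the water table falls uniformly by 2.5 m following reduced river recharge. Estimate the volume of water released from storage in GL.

ΔV ≈ 3.12 GL

ΔV = Sy × A × Δh = 0.078 × 1.6 × 10^7 m² × 2.5 m = 3.12 × 10^6 m³
ΔV = 3.12 × 10^6 m³ = 3.12 GL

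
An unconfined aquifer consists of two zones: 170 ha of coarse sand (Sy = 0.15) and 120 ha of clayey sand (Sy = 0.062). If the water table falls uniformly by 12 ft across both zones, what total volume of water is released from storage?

ΔV ≈ 1.2 × 10^6 m³

A₁ = 170 ha = 1.7 × 10^6 m²; A₂ = 120 ha = 1.2 × 10^6 m²
Δh = 12 ft = 3.658 m
ΔV₁ = 0.15 × 1.7 × 10^6 × 3.658 = 9.327 × 10^5 m³
ΔV₂ = 0.062 × 1.2 × 10^6 × 3.658 = 2.721 × 10^5 m³
ΔV = ΔV₁ + ΔV₂ = 1.205 × 10^6 m³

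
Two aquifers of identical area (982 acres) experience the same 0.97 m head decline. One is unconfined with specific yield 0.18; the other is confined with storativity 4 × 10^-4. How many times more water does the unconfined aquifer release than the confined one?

A = 982 acres = 3.974 × 10^6 m²
Unconfined: ΔV_u = Sy × A × Δh = 0.18 × 3.974 × 10^6 × 0.97 = 6.939 × 10^5 m³
Confined: ΔV_c = S × A × Δh = 4 × 10^-4 × 3.974 × 10^6 × 0.97 = 1542 m³
Ratio = ΔV_u / ΔV_c = Sy / S = 0.18 / 4 × 10^-4 = 450

ΔV_u / ΔV_c ≈ 450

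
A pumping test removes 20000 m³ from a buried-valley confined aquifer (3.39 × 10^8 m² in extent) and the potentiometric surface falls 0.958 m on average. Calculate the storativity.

S ≈ 6.2 × 10^-5

S = ΔV / (A × Δh) = 20000 m³ / (3.39 × 10^8 m² × 0.958 m) = 6.158 × 10^-5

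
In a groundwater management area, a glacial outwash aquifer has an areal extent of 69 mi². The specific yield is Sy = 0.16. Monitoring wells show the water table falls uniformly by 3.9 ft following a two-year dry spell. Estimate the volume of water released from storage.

ΔV ≈ 3.4 × 10^7 m³

A = 69 mi² = 1.787 × 10^8 m²
Δh = 3.9 ft = 1.189 m
ΔV = Sy × A × Δh = 0.16 × 1.787 × 10^8 m² × 1.189 m = 3.399 × 10^7 m³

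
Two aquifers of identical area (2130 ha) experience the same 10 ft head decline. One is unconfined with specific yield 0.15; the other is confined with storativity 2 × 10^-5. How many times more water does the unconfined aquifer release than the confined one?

A = 2130 ha = 2.13 × 10^7 m²
Δh = 10 ft = 3.048 m
Unconfined: ΔV_u = Sy × A × Δh = 0.15 × 2.13 × 10^7 × 3.048 = 9.738 × 10^6 m³
Confined: ΔV_c = S × A × Δh = 2 × 10^-5 × 2.13 × 10^7 × 3.048 = 1298 m³
Ratio = ΔV_u / ΔV_c = Sy / S = 0.15 / 2 × 10^-5 = 7500

ΔV_u / ΔV_c ≈ 7500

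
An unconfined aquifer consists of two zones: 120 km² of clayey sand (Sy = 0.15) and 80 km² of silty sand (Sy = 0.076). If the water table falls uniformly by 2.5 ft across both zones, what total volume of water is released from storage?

A₁ = 120 km² = 1.2 × 10^8 m²; A₂ = 80 km² = 8 × 10^7 m²
Δh = 2.5 ft = 0.762 m
ΔV₁ = 0.15 × 1.2 × 10^8 × 0.762 = 1.372 × 10^7 m³
ΔV₂ = 0.076 × 8 × 10^7 × 0.762 = 4.633 × 10^6 m³
ΔV = ΔV₁ + ΔV₂ = 1.835 × 10^7 m³

ΔV ≈ 1.83 × 10^7 m³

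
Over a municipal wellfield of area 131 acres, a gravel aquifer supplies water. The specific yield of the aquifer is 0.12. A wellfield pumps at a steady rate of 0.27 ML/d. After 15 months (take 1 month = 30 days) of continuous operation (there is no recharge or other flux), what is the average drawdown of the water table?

Δh ≈ 1.91 m

A = 131 acres = 5.301 × 10^5 m²
Q = 0.27 ML/d = 270 m³/d
t = 15 months = 450 d
ΔV = Q × t = 270 m³/d × 450 d = 1.215 × 10^5 m³
Δh = ΔV / (Sy × A) = 1.215 × 10^5 / (0.12 × 5.301 × 10^5) = 1.91 m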